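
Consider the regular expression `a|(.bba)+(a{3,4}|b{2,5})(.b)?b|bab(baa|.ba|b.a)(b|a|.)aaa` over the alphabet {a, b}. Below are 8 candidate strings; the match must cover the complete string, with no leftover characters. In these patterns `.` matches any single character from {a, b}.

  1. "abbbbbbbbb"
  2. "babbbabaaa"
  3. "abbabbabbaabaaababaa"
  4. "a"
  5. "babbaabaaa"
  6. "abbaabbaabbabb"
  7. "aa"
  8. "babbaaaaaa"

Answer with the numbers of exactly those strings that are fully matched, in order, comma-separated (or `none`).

1 → no match
2 → match
3 → no match
4 → match
5 → match
6 → no match
7 → no match
8 → match

2, 4, 5, 8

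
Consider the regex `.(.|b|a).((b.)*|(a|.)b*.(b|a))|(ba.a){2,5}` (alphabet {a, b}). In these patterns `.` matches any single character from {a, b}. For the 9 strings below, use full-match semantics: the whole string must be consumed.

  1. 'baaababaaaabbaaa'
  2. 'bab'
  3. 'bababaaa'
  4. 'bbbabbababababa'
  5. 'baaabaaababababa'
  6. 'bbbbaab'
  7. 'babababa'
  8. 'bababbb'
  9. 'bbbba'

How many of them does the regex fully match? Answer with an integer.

6

1 → no match
2. 'bab' → match
3. 'bababaaa' → match
4 → no match
5 → match
6. 'bbbbaab' → no match
7. 'babababa' → match
8. 'bababbb' → match
9. 'bbbba' → match
Total matched: 6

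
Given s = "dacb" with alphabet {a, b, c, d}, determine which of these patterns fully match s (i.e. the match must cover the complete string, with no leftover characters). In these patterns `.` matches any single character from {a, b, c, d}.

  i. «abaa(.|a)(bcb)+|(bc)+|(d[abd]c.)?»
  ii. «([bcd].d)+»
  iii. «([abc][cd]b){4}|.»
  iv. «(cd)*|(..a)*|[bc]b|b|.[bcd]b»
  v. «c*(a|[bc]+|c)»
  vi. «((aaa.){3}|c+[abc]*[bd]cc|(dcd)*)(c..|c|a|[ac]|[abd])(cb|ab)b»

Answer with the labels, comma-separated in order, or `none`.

i → match
ii → no match — must end with "d"
iii → no match
iv → no match
v → no match
vi → no match

i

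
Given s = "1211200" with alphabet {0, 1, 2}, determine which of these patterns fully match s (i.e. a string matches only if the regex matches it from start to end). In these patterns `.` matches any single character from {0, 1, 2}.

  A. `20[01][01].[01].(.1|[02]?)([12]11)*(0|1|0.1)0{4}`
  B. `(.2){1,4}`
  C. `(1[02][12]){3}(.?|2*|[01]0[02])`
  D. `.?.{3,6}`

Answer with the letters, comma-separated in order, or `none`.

A → no match — must start with "20"
B → no match — must end with "2"
C → no match
D → match

D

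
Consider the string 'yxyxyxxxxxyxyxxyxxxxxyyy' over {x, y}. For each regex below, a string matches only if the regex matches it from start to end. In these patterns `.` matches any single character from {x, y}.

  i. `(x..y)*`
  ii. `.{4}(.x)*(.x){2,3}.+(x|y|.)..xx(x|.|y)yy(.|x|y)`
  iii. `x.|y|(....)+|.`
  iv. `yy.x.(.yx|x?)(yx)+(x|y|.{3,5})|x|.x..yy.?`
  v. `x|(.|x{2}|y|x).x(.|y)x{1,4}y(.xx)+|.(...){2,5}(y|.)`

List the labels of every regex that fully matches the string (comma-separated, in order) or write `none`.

i → no match
ii → match
iii → match
iv → no match
v → no match

ii, iii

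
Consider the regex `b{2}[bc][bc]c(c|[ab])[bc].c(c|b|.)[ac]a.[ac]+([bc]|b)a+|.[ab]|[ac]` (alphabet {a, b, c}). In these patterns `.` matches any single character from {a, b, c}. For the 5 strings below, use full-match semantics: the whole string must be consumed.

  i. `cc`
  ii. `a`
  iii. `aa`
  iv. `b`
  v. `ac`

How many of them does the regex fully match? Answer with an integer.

2

i. `cc` → no match
ii. `a` → match
iii. `aa` → match
iv. `b` → no match
v. `ac` → no match
Total matched: 2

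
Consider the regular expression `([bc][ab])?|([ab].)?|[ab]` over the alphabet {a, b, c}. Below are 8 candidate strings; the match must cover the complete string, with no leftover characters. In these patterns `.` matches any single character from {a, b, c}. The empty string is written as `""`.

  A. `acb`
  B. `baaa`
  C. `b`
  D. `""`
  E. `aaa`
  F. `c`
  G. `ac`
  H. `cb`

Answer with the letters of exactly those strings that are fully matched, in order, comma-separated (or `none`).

C, D, G, H

A → no match
B → no match
C → match
D → match
E → no match
F → no match
G → match
H → match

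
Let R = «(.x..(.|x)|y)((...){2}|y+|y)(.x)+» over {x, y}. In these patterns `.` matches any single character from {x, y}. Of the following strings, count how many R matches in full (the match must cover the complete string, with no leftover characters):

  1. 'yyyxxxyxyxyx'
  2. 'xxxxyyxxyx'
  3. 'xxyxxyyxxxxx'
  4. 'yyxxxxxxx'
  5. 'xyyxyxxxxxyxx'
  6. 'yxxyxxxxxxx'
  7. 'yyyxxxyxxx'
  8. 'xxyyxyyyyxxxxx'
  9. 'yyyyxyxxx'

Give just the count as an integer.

1 → match
2 → match
3 → match
4 → match
5 → no match
6 → match
7 → match
8 → match
9 → match
Total matched: 8

8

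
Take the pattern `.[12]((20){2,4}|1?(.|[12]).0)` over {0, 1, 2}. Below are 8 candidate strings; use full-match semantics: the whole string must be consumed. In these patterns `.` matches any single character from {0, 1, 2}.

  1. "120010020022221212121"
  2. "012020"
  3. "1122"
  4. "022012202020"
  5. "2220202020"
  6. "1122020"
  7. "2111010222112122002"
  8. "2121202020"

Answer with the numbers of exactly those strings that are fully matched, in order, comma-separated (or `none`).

1 → no match
2 → match
3 → no match
4 → no match
5 → match
6 → no match
7 → no match
8 → no match

2, 5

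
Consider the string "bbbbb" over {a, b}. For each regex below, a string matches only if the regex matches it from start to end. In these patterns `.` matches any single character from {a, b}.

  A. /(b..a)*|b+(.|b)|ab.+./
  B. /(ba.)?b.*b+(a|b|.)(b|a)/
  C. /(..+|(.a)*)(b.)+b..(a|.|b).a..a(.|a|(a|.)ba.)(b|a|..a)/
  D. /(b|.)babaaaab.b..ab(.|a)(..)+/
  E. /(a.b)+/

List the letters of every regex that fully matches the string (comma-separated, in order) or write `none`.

A → match
B → match
C → no match
D → no match
E → no match — must start with "a"

A, B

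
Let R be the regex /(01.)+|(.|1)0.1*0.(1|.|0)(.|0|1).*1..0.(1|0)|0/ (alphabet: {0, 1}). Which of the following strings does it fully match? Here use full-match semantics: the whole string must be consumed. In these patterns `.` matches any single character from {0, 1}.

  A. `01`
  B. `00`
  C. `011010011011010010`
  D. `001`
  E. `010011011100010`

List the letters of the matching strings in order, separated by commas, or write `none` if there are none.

A. `01` → no match
B. `00` → no match
C → match
D. `001` → no match
E → no match

C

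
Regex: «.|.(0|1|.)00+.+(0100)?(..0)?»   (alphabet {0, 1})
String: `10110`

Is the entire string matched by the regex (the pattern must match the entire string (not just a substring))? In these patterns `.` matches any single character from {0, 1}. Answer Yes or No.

No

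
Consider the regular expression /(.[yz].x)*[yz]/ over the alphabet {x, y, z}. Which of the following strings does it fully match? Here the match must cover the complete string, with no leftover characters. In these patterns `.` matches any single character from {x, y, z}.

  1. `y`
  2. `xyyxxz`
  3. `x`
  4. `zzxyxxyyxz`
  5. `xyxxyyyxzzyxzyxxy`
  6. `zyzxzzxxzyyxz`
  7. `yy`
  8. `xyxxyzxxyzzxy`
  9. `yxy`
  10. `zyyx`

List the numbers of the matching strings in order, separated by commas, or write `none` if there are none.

1, 5, 6, 8

1 → match
2 → no match
3 → no match
4 → no match
5 → match
6 → match
7 → no match
8 → match
9 → no match
10 → no match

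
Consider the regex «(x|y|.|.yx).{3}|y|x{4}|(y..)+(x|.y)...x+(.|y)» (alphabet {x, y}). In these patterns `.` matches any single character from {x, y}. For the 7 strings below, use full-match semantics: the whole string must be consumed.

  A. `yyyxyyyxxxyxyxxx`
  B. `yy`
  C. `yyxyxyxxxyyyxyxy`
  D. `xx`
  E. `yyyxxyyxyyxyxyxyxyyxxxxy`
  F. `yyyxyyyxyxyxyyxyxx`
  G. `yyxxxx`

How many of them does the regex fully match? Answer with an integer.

A → no match
B → no match
C → no match
D → no match
E → no match
F → no match
G → match
Total matched: 1

1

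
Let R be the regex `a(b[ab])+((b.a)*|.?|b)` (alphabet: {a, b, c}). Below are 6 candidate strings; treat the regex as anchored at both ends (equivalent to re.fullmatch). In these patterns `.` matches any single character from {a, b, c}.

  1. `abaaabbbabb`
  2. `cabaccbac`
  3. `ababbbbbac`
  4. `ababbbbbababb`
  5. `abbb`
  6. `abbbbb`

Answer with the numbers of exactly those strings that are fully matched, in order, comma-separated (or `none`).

1. `abaaabbbabb` → no match
2. `cabaccbac` → no match — must start with `ab`
3. `ababbbbbac` → match
4 → match
5. `abbb` → match
6. `abbbbb` → match

3, 4, 5, 6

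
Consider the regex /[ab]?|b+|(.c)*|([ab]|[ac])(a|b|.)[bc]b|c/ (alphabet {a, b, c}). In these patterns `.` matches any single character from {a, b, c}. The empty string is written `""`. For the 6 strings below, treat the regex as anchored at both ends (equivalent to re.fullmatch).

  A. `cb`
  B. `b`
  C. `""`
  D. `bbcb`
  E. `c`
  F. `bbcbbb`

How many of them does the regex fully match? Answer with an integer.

4

A → no match
B → match
C → match
D → match
E → match
F → no match
Total matched: 4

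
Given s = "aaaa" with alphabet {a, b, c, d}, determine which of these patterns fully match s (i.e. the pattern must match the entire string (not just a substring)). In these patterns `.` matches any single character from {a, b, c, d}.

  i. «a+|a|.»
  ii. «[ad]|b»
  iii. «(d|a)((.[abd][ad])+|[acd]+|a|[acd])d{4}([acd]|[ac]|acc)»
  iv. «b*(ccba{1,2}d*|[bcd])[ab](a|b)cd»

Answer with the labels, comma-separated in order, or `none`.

i → match
ii → no match
iii → no match
iv → no match — must end with "cd"

i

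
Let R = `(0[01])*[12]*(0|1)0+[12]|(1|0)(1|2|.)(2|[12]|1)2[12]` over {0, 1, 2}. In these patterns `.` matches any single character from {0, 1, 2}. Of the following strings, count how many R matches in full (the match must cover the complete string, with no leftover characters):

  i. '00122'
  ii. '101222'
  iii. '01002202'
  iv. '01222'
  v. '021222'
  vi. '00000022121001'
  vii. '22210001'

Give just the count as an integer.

i → match
ii → no match
iii → no match
iv → match
v → no match
vi → match
vii → match
Total matched: 4

4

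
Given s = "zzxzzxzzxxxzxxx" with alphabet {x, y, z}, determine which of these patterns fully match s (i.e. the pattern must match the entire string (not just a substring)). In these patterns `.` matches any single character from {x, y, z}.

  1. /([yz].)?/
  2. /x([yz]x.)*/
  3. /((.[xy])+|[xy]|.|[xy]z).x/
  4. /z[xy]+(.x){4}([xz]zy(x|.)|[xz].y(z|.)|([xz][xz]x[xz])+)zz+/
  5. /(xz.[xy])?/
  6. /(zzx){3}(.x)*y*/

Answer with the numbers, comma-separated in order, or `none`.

1 → no match
2 → no match — must start with "x"
3 → no match
4 → no match — must end with "z"
5 → no match
6 → match

6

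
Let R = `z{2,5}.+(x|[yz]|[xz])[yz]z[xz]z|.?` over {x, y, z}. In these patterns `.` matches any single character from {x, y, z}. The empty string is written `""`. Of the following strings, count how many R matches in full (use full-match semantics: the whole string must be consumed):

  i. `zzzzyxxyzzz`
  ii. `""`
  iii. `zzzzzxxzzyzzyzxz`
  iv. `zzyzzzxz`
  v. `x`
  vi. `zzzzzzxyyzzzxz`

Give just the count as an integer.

i → match
ii → match
iii → match
iv → match
v → match
vi → match
Total matched: 6

6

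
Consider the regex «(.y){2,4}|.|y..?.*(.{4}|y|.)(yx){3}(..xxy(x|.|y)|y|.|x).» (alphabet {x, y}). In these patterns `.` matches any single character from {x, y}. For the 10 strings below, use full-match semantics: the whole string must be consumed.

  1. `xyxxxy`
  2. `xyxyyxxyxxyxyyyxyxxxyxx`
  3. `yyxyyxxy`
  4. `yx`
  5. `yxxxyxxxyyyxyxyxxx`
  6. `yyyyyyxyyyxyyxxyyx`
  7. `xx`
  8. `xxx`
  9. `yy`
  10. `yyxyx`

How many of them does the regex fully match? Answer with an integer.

1

1 → no match
2 → no match
3 → no match
4 → no match
5 → match
6 → no match
7 → no match
8 → no match
9 → no match
10 → no match
Total matched: 1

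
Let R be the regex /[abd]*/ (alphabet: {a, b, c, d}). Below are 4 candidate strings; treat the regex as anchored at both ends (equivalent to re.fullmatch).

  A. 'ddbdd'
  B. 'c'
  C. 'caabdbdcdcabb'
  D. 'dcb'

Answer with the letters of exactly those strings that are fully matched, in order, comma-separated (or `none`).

A → match
B → no match
C → no match
D → no match

A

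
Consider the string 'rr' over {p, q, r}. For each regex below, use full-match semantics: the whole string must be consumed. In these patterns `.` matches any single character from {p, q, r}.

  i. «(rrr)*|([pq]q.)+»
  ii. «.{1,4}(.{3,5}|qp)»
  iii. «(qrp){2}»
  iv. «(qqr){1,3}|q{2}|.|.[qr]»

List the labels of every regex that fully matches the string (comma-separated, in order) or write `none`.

i → no match
ii → no match
iii → no match — must start with 'qrp'
iv → match

iv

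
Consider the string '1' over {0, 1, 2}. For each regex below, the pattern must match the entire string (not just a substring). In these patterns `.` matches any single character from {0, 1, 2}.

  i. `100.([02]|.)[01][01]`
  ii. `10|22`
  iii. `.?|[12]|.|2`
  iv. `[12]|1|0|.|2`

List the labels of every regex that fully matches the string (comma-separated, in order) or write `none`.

i → no match — must start with '100'
ii → no match
iii → match
iv → match

iii, iv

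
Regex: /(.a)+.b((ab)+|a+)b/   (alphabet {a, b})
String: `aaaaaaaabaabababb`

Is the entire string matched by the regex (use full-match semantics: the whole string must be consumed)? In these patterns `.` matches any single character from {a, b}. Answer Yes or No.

Yes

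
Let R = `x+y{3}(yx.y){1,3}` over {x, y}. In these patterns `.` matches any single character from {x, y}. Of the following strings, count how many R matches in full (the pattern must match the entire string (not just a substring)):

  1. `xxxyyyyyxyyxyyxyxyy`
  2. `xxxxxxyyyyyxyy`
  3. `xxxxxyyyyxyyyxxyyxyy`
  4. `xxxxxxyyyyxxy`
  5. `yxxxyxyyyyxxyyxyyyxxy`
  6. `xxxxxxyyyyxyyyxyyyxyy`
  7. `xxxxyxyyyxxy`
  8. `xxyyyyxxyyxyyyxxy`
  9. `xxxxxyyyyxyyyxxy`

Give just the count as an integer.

5

1 → no match
2 → no match
3 → match
4 → match
5 → no match — must start with `x`
6 → match
7. `xxxxyxyyyxxy` → no match
8 → match
9 → match
Total matched: 5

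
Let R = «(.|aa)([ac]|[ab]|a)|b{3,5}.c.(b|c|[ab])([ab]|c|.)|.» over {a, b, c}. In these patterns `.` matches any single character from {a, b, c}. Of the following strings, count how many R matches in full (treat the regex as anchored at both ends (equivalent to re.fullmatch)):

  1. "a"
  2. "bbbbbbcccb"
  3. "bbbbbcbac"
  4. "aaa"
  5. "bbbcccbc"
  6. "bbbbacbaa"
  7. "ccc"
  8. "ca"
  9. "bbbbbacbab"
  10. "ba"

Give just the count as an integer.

9

1 → match
2 → match
3 → match
4 → match
5 → match
6 → match
7 → no match
8 → match
9 → match
10 → match
Total matched: 9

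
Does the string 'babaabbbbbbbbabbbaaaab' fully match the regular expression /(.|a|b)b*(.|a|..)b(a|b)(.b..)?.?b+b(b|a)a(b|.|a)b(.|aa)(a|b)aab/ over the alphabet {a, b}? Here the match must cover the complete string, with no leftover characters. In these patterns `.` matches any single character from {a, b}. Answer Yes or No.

No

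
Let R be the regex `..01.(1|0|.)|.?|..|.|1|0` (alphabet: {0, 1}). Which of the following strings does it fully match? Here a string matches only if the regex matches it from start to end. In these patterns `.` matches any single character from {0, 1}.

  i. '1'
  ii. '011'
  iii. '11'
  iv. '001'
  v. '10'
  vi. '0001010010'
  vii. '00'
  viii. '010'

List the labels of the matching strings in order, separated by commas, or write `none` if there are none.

i → match
ii → no match
iii → match
iv → no match
v → match
vi → no match
vii → match
viii → no match

i, iii, v, vii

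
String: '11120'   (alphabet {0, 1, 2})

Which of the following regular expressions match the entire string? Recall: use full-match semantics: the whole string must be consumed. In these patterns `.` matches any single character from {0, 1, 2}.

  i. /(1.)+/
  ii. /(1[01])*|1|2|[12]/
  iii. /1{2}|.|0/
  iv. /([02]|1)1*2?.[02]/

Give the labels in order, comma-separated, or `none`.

i → no match
ii → no match
iii → no match
iv → match

iv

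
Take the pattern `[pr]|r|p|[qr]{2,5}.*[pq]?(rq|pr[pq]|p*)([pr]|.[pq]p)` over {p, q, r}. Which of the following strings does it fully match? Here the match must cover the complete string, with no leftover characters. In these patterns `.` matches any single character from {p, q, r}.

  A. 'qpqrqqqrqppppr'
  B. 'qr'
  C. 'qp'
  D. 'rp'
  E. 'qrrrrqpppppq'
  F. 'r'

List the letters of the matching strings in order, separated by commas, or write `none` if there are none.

A → no match
B. 'qr' → no match
C. 'qp' → no match
D. 'rp' → no match
E. 'qrrrrqpppppq' → no match
F. 'r' → match

F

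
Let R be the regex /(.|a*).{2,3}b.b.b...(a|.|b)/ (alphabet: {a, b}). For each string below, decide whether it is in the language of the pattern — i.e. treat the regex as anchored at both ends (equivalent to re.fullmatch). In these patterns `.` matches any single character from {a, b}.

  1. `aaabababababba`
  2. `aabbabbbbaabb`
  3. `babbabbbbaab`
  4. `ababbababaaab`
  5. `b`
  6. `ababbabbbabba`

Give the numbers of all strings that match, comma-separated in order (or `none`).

1, 3, 4, 6

1 → match
2 → no match
3 → match
4 → match
5 → no match
6 → match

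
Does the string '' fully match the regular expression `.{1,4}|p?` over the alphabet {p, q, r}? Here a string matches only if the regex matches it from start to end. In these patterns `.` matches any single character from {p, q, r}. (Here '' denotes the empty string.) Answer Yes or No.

Yes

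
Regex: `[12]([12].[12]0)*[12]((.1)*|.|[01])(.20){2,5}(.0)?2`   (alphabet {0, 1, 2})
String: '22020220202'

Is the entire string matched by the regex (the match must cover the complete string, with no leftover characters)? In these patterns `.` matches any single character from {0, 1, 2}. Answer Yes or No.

Yes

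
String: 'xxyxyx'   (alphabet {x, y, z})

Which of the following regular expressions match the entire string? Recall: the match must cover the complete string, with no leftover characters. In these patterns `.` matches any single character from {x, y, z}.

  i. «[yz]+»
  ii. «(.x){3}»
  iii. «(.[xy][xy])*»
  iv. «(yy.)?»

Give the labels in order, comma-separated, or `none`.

i → no match
ii → match
iii → match
iv → no match

ii, iii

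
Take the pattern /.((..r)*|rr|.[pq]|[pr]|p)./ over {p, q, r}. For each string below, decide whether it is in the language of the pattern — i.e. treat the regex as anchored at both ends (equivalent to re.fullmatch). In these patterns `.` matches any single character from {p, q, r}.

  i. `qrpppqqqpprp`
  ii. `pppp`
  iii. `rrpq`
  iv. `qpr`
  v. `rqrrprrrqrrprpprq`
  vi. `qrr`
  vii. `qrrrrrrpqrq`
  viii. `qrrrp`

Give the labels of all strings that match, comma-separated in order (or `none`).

i → no match
ii → match
iii → match
iv → match
v → match
vi → match
vii → match
viii → match

ii, iii, iv, v, vi, vii, viii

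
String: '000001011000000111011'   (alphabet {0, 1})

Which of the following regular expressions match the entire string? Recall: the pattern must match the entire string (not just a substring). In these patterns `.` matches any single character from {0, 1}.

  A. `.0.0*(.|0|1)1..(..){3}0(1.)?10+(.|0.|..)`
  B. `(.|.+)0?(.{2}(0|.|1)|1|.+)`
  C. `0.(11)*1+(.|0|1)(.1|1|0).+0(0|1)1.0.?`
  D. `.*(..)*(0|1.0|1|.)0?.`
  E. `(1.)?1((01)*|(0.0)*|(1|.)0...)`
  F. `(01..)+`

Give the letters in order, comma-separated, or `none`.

A → match
B → match
C → no match
D → match
E → no match
F → no match — must start with '01'

A, B, D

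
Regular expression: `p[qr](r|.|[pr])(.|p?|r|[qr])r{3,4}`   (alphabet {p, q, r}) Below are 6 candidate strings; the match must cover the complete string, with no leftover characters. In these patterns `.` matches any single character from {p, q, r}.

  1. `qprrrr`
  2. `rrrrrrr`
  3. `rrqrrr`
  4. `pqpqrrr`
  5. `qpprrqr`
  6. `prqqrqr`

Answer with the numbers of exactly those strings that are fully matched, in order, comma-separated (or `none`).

1 → no match — must start with `p`
2 → no match — must start with `p`
3 → no match — must start with `p`
4 → match
5 → no match — must start with `p`
6 → no match

4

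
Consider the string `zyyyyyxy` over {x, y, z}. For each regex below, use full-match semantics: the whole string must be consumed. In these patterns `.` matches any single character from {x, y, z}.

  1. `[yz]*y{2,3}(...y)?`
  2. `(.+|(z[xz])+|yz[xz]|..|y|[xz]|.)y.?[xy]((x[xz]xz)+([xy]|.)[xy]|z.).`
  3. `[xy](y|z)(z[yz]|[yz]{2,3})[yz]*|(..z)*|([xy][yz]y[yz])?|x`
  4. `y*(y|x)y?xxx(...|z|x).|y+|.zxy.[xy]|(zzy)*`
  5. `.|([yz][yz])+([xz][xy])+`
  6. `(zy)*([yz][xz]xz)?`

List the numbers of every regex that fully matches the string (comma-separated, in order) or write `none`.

1, 5

1 → match
2 → no match
3 → no match
4 → no match
5 → match
6 → no match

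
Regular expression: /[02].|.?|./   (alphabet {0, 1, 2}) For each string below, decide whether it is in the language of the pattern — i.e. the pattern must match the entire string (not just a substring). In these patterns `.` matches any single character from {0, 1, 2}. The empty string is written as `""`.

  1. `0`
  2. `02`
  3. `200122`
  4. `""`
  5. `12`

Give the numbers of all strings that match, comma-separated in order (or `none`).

1, 2, 4

1. `0` → match
2. `02` → match
3. `200122` → no match
4. `""` → match
5. `12` → no match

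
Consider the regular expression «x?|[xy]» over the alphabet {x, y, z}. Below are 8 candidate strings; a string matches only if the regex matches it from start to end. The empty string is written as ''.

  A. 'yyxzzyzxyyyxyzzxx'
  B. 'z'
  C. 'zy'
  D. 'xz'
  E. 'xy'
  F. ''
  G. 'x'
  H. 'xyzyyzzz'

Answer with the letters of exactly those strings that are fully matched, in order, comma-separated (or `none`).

F, G

A → no match
B → no match
C → no match
D → no match
E → no match
F → match
G → match
H → no match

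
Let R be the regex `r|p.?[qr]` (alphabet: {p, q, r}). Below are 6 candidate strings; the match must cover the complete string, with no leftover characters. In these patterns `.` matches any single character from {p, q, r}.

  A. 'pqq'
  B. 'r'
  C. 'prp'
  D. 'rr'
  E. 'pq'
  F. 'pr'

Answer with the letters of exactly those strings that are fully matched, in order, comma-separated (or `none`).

A. 'pqq' → match
B. 'r' → match
C. 'prp' → no match
D. 'rr' → no match
E. 'pq' → match
F. 'pr' → match

A, B, E, F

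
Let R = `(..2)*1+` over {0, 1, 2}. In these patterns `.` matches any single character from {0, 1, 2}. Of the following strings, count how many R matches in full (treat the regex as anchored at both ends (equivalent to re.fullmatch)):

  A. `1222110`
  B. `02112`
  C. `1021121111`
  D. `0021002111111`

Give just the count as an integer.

1

A → no match — must end with `1`
B → no match — must end with `1`
C → match
D → no match
Total matched: 1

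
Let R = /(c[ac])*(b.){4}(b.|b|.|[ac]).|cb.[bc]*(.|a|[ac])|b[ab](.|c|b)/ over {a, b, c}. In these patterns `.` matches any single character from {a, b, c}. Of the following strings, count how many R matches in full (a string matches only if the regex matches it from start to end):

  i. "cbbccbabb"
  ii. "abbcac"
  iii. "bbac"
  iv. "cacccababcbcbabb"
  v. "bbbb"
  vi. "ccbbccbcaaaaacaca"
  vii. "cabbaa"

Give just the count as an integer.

1

i → no match
ii → no match
iii → no match
iv → match
v → no match
vi → no match
vii → no match
Total matched: 1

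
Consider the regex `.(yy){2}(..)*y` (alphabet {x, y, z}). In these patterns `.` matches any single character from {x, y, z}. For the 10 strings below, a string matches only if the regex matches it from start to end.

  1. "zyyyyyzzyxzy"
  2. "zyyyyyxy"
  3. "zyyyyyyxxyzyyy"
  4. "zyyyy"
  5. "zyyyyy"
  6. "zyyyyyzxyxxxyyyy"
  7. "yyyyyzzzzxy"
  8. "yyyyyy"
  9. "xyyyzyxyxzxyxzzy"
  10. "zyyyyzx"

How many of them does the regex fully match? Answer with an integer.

6

1. "zyyyyyzzyxzy" → match
2. "zyyyyyxy" → match
3 → match
4. "zyyyy" → no match
5. "zyyyyy" → match
6 → match
7. "yyyyyzzzzxy" → no match
8. "yyyyyy" → match
9 → no match
10. "zyyyyzx" → no match — must end with "y"
Total matched: 6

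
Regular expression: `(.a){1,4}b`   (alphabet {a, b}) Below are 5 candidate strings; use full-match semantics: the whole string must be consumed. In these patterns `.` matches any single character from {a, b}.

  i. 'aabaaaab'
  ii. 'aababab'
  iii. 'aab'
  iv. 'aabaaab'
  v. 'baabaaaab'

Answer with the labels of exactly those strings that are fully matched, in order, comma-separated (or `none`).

i → no match
ii → match
iii → match
iv → match
v → no match

ii, iii, iv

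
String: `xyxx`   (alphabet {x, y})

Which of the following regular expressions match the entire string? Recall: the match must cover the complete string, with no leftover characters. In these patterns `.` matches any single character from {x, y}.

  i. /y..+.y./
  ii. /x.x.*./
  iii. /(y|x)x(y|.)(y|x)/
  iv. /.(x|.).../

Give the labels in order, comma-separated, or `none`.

ii

i → no match — must start with `y`
ii → match
iii → no match
iv → no match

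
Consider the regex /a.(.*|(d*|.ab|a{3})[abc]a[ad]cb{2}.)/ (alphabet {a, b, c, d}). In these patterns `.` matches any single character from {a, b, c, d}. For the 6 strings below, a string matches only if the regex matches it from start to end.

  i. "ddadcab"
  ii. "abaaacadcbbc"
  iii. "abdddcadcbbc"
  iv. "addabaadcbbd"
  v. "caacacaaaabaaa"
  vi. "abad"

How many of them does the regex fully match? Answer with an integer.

4

i → no match — must start with "a"
ii → match
iii → match
iv → match
v → no match — must start with "a"
vi → match
Total matched: 4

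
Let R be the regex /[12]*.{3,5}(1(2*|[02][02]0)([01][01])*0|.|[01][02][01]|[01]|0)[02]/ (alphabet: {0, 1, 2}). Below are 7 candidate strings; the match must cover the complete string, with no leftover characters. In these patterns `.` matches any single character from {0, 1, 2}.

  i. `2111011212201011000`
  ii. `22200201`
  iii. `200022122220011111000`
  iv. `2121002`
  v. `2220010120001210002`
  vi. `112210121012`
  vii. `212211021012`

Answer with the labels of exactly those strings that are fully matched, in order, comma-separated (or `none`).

i → match
ii → no match
iii → match
iv → match
v → no match
vi → match
vii → match

i, iii, iv, vi, vii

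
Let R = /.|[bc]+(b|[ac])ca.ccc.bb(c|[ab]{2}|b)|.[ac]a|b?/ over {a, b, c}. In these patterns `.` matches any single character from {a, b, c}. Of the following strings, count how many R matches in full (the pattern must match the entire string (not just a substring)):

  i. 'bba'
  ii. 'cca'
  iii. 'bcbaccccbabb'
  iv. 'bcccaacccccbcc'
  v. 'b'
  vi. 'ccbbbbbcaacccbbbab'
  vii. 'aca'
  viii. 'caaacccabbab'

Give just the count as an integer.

i. 'bba' → no match
ii. 'cca' → match
iii. 'bcbaccccbabb' → no match
iv → no match
v. 'b' → match
vi → match
vii. 'aca' → match
viii. 'caaacccabbab' → no match
Total matched: 4

4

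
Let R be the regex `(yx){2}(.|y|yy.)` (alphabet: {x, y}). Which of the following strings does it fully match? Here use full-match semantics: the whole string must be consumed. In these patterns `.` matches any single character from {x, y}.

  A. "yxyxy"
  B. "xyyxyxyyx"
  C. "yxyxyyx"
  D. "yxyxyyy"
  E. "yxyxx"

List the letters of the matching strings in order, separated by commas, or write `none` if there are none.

A, C, D, E

A → match
B → no match — must start with "yx"
C → match
D → match
E → match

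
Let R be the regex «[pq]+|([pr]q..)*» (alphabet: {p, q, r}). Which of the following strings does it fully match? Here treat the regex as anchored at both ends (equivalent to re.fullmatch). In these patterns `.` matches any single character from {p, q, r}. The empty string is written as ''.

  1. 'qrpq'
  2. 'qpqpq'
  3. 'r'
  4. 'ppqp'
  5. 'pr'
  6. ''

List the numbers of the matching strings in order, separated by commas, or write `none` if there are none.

1 → no match
2 → match
3 → no match
4 → match
5 → no match
6 → match

2, 4, 6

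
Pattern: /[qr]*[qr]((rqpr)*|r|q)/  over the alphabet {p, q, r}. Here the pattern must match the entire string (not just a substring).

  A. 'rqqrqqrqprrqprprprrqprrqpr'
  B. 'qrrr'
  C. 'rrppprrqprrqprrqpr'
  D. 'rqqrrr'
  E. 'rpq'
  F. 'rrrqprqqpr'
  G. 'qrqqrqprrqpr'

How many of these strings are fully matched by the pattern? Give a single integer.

A → no match
B → match
C → no match
D → match
E → no match
F → no match
G → match
Total matched: 3

3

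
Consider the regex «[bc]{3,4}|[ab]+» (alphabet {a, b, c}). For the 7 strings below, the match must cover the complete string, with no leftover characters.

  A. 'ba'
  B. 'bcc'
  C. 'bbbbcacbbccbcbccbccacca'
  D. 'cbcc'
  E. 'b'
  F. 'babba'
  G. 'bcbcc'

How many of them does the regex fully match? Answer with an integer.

5

A → match
B → match
C → no match
D → match
E → match
F → match
G → no match
Total matched: 5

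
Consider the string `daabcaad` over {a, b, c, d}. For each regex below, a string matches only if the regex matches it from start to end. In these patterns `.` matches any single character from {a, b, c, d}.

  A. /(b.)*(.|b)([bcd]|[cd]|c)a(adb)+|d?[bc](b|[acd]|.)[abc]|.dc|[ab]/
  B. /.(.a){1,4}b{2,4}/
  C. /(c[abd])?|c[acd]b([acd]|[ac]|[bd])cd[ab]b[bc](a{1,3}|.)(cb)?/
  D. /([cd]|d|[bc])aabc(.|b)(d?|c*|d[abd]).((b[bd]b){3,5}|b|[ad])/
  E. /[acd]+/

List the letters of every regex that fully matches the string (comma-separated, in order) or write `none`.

D

A → no match
B → no match — must end with `b`
C → no match
D → match
E → no match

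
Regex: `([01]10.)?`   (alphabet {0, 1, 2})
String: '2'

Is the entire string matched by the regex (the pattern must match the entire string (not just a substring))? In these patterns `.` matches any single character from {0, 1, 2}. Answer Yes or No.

No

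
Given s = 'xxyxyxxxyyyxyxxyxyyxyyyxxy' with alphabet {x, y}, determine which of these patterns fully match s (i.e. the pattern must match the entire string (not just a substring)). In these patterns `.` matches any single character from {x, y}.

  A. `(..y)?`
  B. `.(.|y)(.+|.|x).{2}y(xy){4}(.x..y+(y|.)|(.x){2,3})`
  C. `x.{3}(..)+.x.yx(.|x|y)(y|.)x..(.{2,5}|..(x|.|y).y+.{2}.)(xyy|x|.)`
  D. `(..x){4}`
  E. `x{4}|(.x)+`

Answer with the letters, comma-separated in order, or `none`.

A → no match
B → no match
C → match
D → no match — must end with 'x'
E → no match — must end with 'x'

C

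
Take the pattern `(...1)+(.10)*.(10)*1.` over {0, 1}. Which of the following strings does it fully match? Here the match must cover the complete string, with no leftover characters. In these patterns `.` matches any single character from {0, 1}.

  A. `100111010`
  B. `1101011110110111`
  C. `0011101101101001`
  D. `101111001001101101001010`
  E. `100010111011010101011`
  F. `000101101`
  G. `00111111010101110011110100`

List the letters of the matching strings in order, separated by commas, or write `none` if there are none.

A

A → match
B → no match
C → no match
D → no match
E → no match
F → no match
G → no match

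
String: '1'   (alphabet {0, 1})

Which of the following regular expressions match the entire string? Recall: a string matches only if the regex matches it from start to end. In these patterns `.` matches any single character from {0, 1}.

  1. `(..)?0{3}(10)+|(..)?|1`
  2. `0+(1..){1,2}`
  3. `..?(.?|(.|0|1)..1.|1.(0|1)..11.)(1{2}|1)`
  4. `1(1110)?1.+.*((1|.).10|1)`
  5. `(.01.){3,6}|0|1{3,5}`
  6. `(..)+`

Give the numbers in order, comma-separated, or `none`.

1

1 → match
2 → no match — must start with '0'
3 → no match
4 → no match
5 → no match
6 → no match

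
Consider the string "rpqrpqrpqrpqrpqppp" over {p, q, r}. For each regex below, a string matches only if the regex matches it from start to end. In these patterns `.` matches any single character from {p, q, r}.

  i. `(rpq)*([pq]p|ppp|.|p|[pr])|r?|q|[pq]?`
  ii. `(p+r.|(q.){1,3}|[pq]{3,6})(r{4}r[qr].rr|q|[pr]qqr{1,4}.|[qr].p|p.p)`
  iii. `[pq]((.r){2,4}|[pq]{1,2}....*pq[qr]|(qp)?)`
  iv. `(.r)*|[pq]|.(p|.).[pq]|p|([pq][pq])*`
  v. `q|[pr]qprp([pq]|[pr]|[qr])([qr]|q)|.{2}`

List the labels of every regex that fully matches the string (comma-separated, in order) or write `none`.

i → match
ii → no match
iii → no match
iv → no match
v → no match

i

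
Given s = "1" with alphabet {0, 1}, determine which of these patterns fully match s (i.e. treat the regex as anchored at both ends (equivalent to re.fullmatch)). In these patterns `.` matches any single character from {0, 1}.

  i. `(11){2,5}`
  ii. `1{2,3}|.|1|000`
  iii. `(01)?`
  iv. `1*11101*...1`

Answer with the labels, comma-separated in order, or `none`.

ii

i → no match — must start with "11"
ii → match
iii → no match
iv → no match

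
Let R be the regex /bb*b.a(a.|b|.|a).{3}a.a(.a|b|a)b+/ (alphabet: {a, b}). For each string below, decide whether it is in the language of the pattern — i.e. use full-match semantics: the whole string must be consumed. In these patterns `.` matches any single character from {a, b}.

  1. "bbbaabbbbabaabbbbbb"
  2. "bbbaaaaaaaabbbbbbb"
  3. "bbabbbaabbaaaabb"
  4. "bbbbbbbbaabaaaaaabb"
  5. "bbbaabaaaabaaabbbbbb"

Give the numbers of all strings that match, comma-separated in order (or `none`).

1 → match
2 → match
3 → no match
4 → match
5 → match

1, 2, 4, 5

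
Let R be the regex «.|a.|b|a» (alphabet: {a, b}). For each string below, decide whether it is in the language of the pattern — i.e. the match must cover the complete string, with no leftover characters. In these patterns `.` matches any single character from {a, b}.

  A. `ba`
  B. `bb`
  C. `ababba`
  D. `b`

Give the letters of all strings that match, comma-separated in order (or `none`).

A → no match
B → no match
C → no match
D → match

D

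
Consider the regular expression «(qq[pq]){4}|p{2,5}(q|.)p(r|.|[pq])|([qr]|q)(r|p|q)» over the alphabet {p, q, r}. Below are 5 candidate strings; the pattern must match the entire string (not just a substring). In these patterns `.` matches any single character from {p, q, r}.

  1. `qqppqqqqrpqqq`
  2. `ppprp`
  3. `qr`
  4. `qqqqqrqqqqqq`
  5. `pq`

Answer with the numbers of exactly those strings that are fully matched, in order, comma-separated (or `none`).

1 → no match
2. `ppprp` → no match
3. `qr` → match
4. `qqqqqrqqqqqq` → no match
5. `pq` → no match

3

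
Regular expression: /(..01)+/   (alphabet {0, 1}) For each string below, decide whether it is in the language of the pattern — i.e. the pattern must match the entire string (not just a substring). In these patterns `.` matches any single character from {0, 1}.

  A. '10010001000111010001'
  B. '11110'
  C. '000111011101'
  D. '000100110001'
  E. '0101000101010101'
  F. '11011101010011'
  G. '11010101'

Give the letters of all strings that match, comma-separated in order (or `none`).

A, C, E, G

A → match
B → no match — must end with '01'
C → match
D → no match
E → match
F → no match — must end with '01'
G → match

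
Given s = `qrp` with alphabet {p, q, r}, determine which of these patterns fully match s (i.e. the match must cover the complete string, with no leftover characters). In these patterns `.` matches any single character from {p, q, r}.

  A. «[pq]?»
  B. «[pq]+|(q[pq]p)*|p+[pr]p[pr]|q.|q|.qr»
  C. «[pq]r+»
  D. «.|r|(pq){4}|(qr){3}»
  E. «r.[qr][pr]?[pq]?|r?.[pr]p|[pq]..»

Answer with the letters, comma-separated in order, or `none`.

E

A → no match
B → no match
C → no match — must end with `r`
D → no match
E → match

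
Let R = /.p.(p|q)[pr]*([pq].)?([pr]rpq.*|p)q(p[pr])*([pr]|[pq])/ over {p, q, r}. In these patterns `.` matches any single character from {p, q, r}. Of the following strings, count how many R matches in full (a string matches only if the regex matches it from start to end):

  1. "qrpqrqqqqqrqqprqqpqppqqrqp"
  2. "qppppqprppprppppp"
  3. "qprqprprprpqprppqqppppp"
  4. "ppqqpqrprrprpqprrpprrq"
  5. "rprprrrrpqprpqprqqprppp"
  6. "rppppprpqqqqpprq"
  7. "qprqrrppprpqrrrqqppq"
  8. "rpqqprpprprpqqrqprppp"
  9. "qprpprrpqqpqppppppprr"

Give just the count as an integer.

1 → no match
2 → match
3 → match
4 → no match
5 → match
6 → no match
7 → match
8 → match
9 → match
Total matched: 6

6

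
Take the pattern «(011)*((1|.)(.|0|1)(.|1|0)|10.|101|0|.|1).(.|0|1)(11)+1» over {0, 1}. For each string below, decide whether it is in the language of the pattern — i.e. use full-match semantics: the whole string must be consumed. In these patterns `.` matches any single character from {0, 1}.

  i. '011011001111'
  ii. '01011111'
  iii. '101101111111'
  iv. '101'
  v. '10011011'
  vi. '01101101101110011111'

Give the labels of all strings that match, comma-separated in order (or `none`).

i, ii, iii, vi

i → match
ii → match
iii → match
iv → no match — must end with '111'
v → no match — must end with '111'
vi → match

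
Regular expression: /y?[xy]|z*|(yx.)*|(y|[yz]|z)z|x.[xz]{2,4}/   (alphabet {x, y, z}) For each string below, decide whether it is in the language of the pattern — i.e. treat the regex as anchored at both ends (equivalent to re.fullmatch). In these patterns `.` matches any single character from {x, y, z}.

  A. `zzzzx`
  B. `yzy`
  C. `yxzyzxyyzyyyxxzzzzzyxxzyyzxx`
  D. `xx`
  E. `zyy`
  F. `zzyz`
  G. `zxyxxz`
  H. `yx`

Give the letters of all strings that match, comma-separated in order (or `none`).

H

A → no match
B → no match
C → no match
D → no match
E → no match
F → no match
G → no match
H → match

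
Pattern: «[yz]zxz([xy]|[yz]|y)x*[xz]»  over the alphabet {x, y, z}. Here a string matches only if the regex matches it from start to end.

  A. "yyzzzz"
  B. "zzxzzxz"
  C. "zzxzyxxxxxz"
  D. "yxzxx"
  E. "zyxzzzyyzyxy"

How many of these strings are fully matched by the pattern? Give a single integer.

A → no match
B → match
C → match
D → no match
E → no match
Total matched: 2

2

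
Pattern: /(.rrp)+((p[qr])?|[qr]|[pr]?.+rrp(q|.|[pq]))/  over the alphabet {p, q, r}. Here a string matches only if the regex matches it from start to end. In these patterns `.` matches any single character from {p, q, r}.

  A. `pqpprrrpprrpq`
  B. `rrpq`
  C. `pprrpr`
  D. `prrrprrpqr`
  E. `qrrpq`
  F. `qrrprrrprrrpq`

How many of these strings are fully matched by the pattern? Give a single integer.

A → no match
B → no match
C → no match
D → no match
E → match
F → match
Total matched: 2

2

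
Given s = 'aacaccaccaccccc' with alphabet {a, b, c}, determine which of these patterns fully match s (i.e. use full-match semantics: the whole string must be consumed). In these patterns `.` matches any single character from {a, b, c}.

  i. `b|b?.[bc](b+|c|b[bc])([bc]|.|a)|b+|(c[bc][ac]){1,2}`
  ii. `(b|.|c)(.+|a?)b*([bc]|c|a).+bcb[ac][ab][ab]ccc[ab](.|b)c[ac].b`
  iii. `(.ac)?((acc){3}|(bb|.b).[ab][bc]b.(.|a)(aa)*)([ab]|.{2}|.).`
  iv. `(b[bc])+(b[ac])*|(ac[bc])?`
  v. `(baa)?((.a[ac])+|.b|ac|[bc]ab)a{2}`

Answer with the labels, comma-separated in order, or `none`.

i → no match
ii → no match — must end with 'b'
iii → match
iv → no match
v → no match — must end with 'a'

iii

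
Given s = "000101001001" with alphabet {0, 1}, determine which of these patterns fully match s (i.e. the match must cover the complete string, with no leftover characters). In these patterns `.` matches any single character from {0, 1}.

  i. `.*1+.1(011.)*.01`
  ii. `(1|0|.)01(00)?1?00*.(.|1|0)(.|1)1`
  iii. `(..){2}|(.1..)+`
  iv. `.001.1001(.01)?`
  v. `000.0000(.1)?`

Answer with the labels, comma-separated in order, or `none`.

iv

i → no match
ii → no match
iii → no match
iv → match
v → no match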